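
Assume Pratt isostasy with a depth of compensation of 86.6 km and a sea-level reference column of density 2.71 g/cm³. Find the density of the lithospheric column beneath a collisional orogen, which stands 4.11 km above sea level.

Pratt balance: ρ_ref D = ρ (D + h).
ρ = ρ_ref D/(D + h) = 2.71 × 86.6 km/(86.6 km + 4.11 km) = 2.59 g/cm³.

2.59 g/cm³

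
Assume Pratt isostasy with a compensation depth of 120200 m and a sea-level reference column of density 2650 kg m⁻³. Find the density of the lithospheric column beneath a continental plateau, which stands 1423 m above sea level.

Pratt balance: ρ_ref D = ρ (D + h).
ρ = ρ_ref D/(D + h) = 2650 × 120200 m/(120200 m + 1423 m) = 2620 kg m⁻³.

2620 kg m⁻³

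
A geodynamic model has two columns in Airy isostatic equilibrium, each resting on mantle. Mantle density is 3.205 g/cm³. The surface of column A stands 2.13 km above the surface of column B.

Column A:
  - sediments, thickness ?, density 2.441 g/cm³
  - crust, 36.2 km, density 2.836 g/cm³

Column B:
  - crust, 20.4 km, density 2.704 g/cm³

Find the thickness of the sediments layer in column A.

Take the compensation level at the base of the deeper column (depth z_c below the surface of column A) and equate Σ ρ_i t_i down to z_c; mantle fills any gap and the z_c terms cancel.
Column A: x×2.441 + 36.2×2.836 + (z_c − 36.2 − x)×3.205
Column B: 2.13×0 + 20.4×2.704 + (z_c − 2.13 − 20.4)×3.205
The z_c×3.205 term appears on both sides and cancels. Collect the known terms of each column as K = Σ(ρt)_known − 3.205 × (depth of known layers): K_A = 102.6632 − 3.205×36.2 = −13.3578; K_B = 55.1616 − 3.205×(2.13 + 20.4) = −17.04705.
Balance: K_A − x×(3.205 − 2.441) = K_B, so x = (K_A − K_B)/(3.205 − 2.441) = 3.68925/0.764 = 4.83 km.

4.83 km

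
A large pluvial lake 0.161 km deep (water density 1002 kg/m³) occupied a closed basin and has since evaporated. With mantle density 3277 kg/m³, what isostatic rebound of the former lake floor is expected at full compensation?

u = d ρ_w/ρ_m = 0.161 km × 1002/3277 = 0.0492 km.

0.0492 km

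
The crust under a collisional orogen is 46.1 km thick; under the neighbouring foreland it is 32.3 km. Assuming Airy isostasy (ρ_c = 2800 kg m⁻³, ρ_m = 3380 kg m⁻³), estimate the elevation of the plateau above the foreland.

2.37 km

Excess crust Δ = 46.1 km − 32.3 km = 13.8 km, split between elevation h and root r with h + r = Δ.
Airy balance ρ_c h = (ρ_m − ρ_c) r gives r = h ρ_c/(ρ_m − ρ_c), so h (1 + ρ_c/(ρ_m − ρ_c)) = Δ, i.e. h = Δ (ρ_m − ρ_c)/ρ_m.
h = 13.8 km × 580/3380 = 2.37 km.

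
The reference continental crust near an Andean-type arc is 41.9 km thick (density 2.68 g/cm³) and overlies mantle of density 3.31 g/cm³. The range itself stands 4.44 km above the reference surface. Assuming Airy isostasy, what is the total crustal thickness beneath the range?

Root depth r = h ρ_c / (ρ_m − ρ_c) = 4.44 km × 2.68 / 0.63 = 18.89 km.
Total thickness = T + h + r = 41.9 km + 4.44 km + 18.89 km = 65.2 km.

65.2 km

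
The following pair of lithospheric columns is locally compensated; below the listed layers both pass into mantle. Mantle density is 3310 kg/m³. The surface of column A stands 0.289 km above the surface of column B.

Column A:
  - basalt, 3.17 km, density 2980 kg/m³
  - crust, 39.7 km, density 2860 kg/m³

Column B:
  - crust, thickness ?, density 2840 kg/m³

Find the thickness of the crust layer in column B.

38.2 km

Take the compensation level at the base of the deeper column (depth z_c below the surface of column A) and equate Σ ρ_i t_i down to z_c; mantle fills any gap and the z_c terms cancel.
Column A: 3.17×2980 + 39.7×2860 + (z_c − 42.87)×3310
Column B: 0.289×0 + x×2840 + (z_c − 0.289 − 0 − x)×3310
The z_c×3310 term appears on both sides and cancels. Collect the known terms of each column as K = Σ(ρt)_known − 3310 × (depth of known layers): K_A = 122988.6 − 3310×42.87 = −18911.1; K_B = 0 − 3310×(0.289 + 0) = −956.59.
Balance: K_A = K_B − x×(3310 − 2840), so x = (K_B − K_A)/(3310 − 2840) = 17954.5/470 = 38.2 km.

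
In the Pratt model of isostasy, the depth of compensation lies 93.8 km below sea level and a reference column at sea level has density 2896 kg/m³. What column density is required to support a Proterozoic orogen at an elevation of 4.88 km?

Pratt balance: ρ_ref D = ρ (D + h).
ρ = ρ_ref D/(D + h) = 2896 × 93.8 km/(93.8 km + 4.88 km) = 2750 kg/m³.

2750 kg/m³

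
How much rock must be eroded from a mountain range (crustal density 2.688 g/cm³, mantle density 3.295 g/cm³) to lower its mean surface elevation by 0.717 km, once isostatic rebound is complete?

Net drop Δ = e − u = e − e ρ_c/ρ_m = e (ρ_m − ρ_c)/ρ_m.
e = Δ ρ_m/(ρ_m − ρ_c) = 0.717 km × 3.295/0.607 = 3.89 km.

3.89 km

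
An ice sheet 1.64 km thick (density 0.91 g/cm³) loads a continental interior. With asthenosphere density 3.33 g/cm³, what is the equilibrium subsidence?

For local isostatic compensation: the ice load ρ_ice t is balanced by mantle displaced below, ρ_m s.
s = t ρ_ice / ρ_m = 1.64 km × 0.91/3.33 = 0.448 km.

0.448 km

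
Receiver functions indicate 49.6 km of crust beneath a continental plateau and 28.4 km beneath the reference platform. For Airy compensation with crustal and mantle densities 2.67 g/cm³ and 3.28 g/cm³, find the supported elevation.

3.94 km

Excess crust Δ = 49.6 km − 28.4 km = 21.2 km, split between elevation h and root r with h + r = Δ.
Airy balance ρ_c h = (ρ_m − ρ_c) r gives r = h ρ_c/(ρ_m − ρ_c), so h (1 + ρ_c/(ρ_m − ρ_c)) = Δ, i.e. h = Δ (ρ_m − ρ_c)/ρ_m.
h = 21.2 km × 0.61/3.28 = 3.94 km.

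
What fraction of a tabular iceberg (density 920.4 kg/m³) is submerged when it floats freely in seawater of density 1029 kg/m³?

Submerged fraction = ρ_obj/ρ_fluid = 920.4/1029 = 89.4%.

89.4%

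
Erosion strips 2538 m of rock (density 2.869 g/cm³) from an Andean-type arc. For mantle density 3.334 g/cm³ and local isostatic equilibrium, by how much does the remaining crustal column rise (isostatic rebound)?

Unloading: uplift u = e ρ_c/ρ_m = 2538 m × 2.869/3.334 = 2180 m.

2180 m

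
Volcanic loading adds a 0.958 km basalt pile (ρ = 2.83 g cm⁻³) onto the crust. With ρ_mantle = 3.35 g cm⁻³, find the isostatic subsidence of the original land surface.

Subaerial loading: s = t ρ_load / ρ_m.
s = 0.958 km × 2.83/3.35 = 0.809 km.

0.809 km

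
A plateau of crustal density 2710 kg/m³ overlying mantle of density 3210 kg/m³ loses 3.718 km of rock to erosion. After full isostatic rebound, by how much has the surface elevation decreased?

0.579 km

Rebound u = e ρ_c/ρ_m = 3.718 km × 2710/3210 = 3.139 km.
Net surface drop = e − u = 3.718 km − 3.139 km = e (ρ_m − ρ_c)/ρ_m = 0.579 km.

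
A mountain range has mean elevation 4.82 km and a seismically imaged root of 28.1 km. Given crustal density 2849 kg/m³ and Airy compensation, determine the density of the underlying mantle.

Airy balance: ρ_c h = (ρ_m − ρ_c) r → ρ_m = ρ_c (1 + h/r).
ρ_m = 2849 × (1 + 4.82 km/28.1 km) = 3340 kg/m³.

3340 kg/m³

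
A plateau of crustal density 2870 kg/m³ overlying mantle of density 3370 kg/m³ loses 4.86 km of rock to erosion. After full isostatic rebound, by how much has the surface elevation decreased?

Rebound u = e ρ_c/ρ_m = 4.86 km × 2870/3370 = 4.139 km.
Net surface drop = e − u = 4.86 km − 4.139 km = e (ρ_m − ρ_c)/ρ_m = 0.721 km.

0.721 km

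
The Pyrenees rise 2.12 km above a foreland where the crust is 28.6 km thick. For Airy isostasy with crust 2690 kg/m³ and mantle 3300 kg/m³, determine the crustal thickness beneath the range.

40.1 km

Root depth r = h ρ_c / (ρ_m − ρ_c) = 2.12 km × 2690 / 610 = 9.349 km.
Total thickness = T + h + r = 28.6 km + 2.12 km + 9.349 km = 40.1 km.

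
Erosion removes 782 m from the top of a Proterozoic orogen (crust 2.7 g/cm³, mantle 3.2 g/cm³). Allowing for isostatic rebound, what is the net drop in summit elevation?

122 m

Rebound u = e ρ_c/ρ_m = 782 m × 2.7/3.2 = 659.8 m.
Net surface drop = e − u = 782 m − 659.8 m = e (ρ_m − ρ_c)/ρ_m = 122 m.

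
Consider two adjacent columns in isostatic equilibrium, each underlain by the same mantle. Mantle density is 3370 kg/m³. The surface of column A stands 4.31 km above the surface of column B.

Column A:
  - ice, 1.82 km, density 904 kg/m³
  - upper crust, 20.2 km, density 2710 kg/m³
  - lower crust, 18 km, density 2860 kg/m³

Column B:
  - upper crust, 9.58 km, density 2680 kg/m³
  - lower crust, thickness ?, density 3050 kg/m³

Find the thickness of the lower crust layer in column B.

18.3 km

Take the compensation level at the base of the deeper column (depth z_c below the surface of column A) and equate Σ ρ_i t_i down to z_c; mantle fills any gap and the z_c terms cancel.
Column A: 1.82×904 + 20.2×2710 + 18×2860 + (z_c − 40.02)×3370
Column B: 4.31×0 + 9.58×2680 + x×3050 + (z_c − 4.31 − 9.58 − x)×3370
The z_c×3370 term appears on both sides and cancels. Collect the known terms of each column as K = Σ(ρt)_known − 3370 × (depth of known layers): K_A = 107867.28 − 3370×40.02 = −27000.12; K_B = 25674.4 − 3370×(4.31 + 9.58) = −21134.9.
Balance: K_A = K_B − x×(3370 − 3050), so x = (K_B − K_A)/(3370 − 3050) = 5865.22/320 = 18.3 km.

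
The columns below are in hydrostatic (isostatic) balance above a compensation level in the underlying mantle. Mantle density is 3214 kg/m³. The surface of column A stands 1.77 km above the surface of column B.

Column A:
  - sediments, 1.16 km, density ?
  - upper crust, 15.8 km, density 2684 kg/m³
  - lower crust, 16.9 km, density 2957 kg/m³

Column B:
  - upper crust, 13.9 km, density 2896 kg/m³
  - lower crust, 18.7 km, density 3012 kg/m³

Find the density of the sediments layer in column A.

2210 kg/m³

Take the compensation level at the base of the deeper column (depth z_c below the surface of column A) and equate Σ ρ_i t_i down to z_c; mantle fills any gap and the z_c terms cancel.
Column A: 1.16×ρ + 15.8×2684 + 16.9×2957 + (z_c − 33.86)×3214
Column B: 1.77×0 + 13.9×2896 + 18.7×3012 + (z_c − 1.77 − 32.6)×3214
The z_c×3214 term appears on both sides and cancels. Collect the known terms of each column as K = Σ(ρt)_known − 3214 × (depth of known layers): K_A = 92380.5 − 3214×33.86 = −16445.54; K_B = 96578.8 − 3214×(1.77 + 32.6) = −13886.38.
Balance: K_A + 1.16×ρ = K_B, so ρ = (K_B − K_A)/1.16 = 2559.16/1.16 = 2210 kg/m³.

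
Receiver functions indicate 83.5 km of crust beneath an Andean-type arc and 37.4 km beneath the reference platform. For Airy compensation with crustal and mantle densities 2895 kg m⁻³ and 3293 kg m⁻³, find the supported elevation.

Excess crust Δ = 83.5 km − 37.4 km = 46.1 km, split between elevation h and root r with h + r = Δ.
Airy balance ρ_c h = (ρ_m − ρ_c) r gives r = h ρ_c/(ρ_m − ρ_c), so h (1 + ρ_c/(ρ_m − ρ_c)) = Δ, i.e. h = Δ (ρ_m − ρ_c)/ρ_m.
h = 46.1 km × 398/3293 = 5.57 km.

5.57 km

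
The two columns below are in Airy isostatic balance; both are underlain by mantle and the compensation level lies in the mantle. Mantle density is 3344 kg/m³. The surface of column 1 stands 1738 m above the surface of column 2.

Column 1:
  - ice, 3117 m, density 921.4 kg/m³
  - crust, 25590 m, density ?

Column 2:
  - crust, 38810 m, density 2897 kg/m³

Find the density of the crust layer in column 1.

Take the compensation level at the base of the deeper column (depth z_c below the surface of column 1) and equate Σ ρ_i t_i down to z_c; mantle fills any gap and the z_c terms cancel.
Column 1: 3117×921.4 + 25590×ρ + (z_c − 28707)×3344
Column 2: 1738×0 + 38810×2897 + (z_c − 1738 − 38810)×3344
The z_c×3344 term appears on both sides and cancels. Collect the known terms of each column as K = Σ(ρt)_known − 3344 × (depth of known layers): K_1 = 2872003.8 − 3344×28707 = −93124204.2; K_2 = 112432570 − 3344×(1738 + 38810) = −23159942.
Balance: K_1 + 25590×ρ = K_2, so ρ = (K_2 − K_1)/25590 = 69964300/25590 = 2730 kg/m³.

2730 kg/m³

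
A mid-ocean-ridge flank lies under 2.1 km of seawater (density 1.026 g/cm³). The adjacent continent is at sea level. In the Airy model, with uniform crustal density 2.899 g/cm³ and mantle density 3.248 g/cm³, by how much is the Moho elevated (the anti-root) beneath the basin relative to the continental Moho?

For local isostatic compensation: replacing crust with seawater at the top is compensated by replacing crust with mantle at the base: d (ρ_c − ρ_w) = a (ρ_m − ρ_c).
a = d (ρ_c − ρ_w)/(ρ_m − ρ_c) = 2.1 km × 1.873/0.349 = 11.3 km.

11.3 km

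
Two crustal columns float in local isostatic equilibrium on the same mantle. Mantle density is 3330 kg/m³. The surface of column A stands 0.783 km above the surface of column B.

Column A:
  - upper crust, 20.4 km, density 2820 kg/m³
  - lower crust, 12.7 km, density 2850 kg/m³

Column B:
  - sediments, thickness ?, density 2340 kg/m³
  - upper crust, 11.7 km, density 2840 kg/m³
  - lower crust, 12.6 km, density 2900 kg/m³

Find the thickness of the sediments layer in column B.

2.77 km

Take the compensation level at the base of the deeper column (depth z_c below the surface of column A) and equate Σ ρ_i t_i down to z_c; mantle fills any gap and the z_c terms cancel.
Column A: 20.4×2820 + 12.7×2850 + (z_c − 33.1)×3330
Column B: 0.783×0 + x×2340 + 11.7×2840 + 12.6×2900 + (z_c − 0.783 − 24.3 − x)×3330
The z_c×3330 term appears on both sides and cancels. Collect the known terms of each column as K = Σ(ρt)_known − 3330 × (depth of known layers): K_A = 93723 − 3330×33.1 = −16500; K_B = 69768 − 3330×(0.783 + 24.3) = −13758.39.
Balance: K_A = K_B − x×(3330 − 2340), so x = (K_B − K_A)/(3330 − 2340) = 2741.61/990 = 2.77 km.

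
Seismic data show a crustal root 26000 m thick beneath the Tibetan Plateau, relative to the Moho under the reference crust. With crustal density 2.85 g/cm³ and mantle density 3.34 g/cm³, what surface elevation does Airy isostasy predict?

Isostatic balance requires: ρ_c h = (ρ_m − ρ_c) r.
h = r (ρ_m − ρ_c) / ρ_c = 26000 m × (3.34 − 2.85) / 2.85 = 4470 m.

4470 m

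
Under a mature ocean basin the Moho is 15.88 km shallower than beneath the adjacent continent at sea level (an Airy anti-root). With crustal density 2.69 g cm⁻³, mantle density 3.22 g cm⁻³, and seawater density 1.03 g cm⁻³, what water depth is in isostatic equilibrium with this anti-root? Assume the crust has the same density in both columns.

Replacing a thickness d of crust by seawater at the top must be balanced by replacing crust with mantle at the base: d (ρ_c − ρ_w) = a (ρ_m − ρ_c).
d = a (ρ_m − ρ_c)/(ρ_c − ρ_w) = 15.88 km × 0.53/1.66 = 5.07 km.

5.07 km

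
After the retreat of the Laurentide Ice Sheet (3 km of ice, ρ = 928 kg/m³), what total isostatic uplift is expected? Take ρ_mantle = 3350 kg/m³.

Removing the load lets mantle flow back in; uplift u satisfies ρ_ice t = ρ_m u.
u = t ρ_ice/ρ_m = 3 km × 928/3350 = 0.831 km.

0.831 km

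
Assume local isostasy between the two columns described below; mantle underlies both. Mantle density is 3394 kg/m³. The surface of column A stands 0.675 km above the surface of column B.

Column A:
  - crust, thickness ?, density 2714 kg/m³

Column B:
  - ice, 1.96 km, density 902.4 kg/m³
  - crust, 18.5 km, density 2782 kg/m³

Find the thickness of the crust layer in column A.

Take the compensation level at the base of the deeper column (depth z_c below the surface of column A) and equate Σ ρ_i t_i down to z_c; mantle fills any gap and the z_c terms cancel.
Column A: x×2714 + (z_c − 0 − x)×3394
Column B: 0.675×0 + 1.96×902.4 + 18.5×2782 + (z_c − 0.675 − 20.46)×3394
The z_c×3394 term appears on both sides and cancels. Collect the known terms of each column as K = Σ(ρt)_known − 3394 × (depth of known layers): K_A = 0 − 3394×0 = 0; K_B = 53235.704 − 3394×(0.675 + 20.46) = −18496.486.
Balance: K_A − x×(3394 − 2714) = K_B, so x = (K_A − K_B)/(3394 − 2714) = 18496.5/680 = 27.2 km.

27.2 km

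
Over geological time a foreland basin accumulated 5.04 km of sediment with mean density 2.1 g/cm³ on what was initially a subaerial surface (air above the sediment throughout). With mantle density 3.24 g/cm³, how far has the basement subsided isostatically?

3.27 km

Subaerial load: s = t ρ_sed / ρ_m = 5.04 km × 2.1/3.24 = 3.27 km.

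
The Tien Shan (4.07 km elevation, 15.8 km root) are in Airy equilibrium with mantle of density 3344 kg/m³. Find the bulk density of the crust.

2660 kg/m³

ρ_c h = (ρ_m − ρ_c) r → ρ_c (h + r) = ρ_m r → ρ_c = ρ_m r / (h + r).
ρ_c = 3344 × 15.8 km / (4.07 km + 15.8 km) = 2660 kg/m³.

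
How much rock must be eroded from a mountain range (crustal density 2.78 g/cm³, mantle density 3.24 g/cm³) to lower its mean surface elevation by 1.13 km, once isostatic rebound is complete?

Net drop Δ = e − u = e − e ρ_c/ρ_m = e (ρ_m − ρ_c)/ρ_m.
e = Δ ρ_m/(ρ_m − ρ_c) = 1.13 km × 3.24/0.46 = 7.96 km.

7.96 km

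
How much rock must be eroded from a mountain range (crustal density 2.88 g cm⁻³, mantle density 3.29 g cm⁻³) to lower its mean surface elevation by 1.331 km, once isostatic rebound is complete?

Net drop Δ = e − u = e − e ρ_c/ρ_m = e (ρ_m − ρ_c)/ρ_m.
e = Δ ρ_m/(ρ_m − ρ_c) = 1.331 km × 3.29/0.41 = 10.7 km.

10.7 km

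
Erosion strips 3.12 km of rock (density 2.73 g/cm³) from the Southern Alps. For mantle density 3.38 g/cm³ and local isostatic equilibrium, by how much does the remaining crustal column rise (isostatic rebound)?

2.52 km

Unloading: uplift u = e ρ_c/ρ_m = 3.12 km × 2.73/3.38 = 2.52 km.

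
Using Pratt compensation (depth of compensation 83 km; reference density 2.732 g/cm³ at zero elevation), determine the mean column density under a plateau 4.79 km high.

2.58 g/cm³

Pratt balance: ρ_ref D = ρ (D + h).
ρ = ρ_ref D/(D + h) = 2.732 × 83 km/(83 km + 4.79 km) = 2.58 g/cm³.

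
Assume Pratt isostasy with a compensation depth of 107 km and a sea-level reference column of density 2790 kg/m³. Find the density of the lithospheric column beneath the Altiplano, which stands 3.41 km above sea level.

Pratt balance: ρ_ref D = ρ (D + h).
ρ = ρ_ref D/(D + h) = 2790 × 107 km/(107 km + 3.41 km) = 2700 kg/m³.

2700 kg/m³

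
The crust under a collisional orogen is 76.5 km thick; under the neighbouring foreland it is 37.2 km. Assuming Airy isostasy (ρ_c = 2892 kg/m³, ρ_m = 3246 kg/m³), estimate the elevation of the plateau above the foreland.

Excess crust Δ = 76.5 km − 37.2 km = 39.3 km, split between elevation h and root r with h + r = Δ.
Airy balance ρ_c h = (ρ_m − ρ_c) r gives r = h ρ_c/(ρ_m − ρ_c), so h (1 + ρ_c/(ρ_m − ρ_c)) = Δ, i.e. h = Δ (ρ_m − ρ_c)/ρ_m.
h = 39.3 km × 354/3246 = 4.29 km.

4.29 km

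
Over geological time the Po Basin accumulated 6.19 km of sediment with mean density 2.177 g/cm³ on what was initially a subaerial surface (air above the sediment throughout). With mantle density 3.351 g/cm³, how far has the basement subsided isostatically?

Subaerial load: s = t ρ_sed / ρ_m = 6.19 km × 2.177/3.351 = 4.02 km.

4.02 km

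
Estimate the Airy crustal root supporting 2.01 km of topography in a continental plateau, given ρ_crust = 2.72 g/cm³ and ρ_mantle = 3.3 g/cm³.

By Archimedes' principle applied to the lithosphere: the weight of the topography is balanced by the buoyancy of the root, ρ_c h = (ρ_m − ρ_c) r.
r = h · ρ_c / (ρ_m − ρ_c) = 2.01 km × 2.72 / (3.3 − 2.72) = 9.43 km.

9.43 km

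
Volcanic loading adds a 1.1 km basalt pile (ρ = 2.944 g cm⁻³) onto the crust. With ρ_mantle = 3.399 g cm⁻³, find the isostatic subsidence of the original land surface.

Subaerial loading: s = t ρ_load / ρ_m.
s = 1.1 km × 2.944/3.399 = 0.953 km.

0.953 km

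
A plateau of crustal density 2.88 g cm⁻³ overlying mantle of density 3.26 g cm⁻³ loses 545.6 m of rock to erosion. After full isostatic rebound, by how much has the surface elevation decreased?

63.6 m

Rebound u = e ρ_c/ρ_m = 545.6 m × 2.88/3.26 = 482 m.
Net surface drop = e − u = 545.6 m − 482 m = e (ρ_m − ρ_c)/ρ_m = 63.6 m.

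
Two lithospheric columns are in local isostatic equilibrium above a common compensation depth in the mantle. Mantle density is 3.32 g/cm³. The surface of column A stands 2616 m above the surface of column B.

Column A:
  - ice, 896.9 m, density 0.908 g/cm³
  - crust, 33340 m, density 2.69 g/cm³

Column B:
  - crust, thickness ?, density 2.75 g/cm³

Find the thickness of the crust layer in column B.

Take the compensation level at the base of the deeper column (depth z_c below the surface of column A) and equate Σ ρ_i t_i down to z_c; mantle fills any gap and the z_c terms cancel.
Column A: 896.9×0.908 + 33340×2.69 + (z_c − 34236.9)×3.32
Column B: 2616×0 + x×2.75 + (z_c − 2616 − 0 − x)×3.32
The z_c×3.32 term appears on both sides and cancels. Collect the known terms of each column as K = Σ(ρt)_known − 3.32 × (depth of known layers): K_A = 90498.9852 − 3.32×34236.9 = −23167.5228; K_B = 0 − 3.32×(2616 + 0) = −8685.12.
Balance: K_A = K_B − x×(3.32 − 2.75), so x = (K_B − K_A)/(3.32 − 2.75) = 14482.4/0.57 = 25400 m.

25400 m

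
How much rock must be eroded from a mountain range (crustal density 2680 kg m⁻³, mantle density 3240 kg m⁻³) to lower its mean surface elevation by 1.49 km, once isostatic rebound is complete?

Net drop Δ = e − u = e − e ρ_c/ρ_m = e (ρ_m − ρ_c)/ρ_m.
e = Δ ρ_m/(ρ_m − ρ_c) = 1.49 km × 3240/560 = 8.62 km.

8.62 km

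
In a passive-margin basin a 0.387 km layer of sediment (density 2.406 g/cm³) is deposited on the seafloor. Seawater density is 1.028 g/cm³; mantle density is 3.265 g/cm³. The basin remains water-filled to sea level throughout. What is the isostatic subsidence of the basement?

0.238 km

Submarine loading: the sediment displaces seawater, and the subsidence is in turn flooded, so s (ρ_m − ρ_w) = t (ρ_sed − ρ_w).
s = 0.387 km × (2.406 − 1.028) / (3.265 − 1.028) = 0.238 km.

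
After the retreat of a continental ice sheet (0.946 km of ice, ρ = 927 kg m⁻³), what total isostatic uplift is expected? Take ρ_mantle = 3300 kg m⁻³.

0.266 km

Removing the load lets mantle flow back in; uplift u satisfies ρ_ice t = ρ_m u.
u = t ρ_ice/ρ_m = 0.946 km × 927/3300 = 0.266 km.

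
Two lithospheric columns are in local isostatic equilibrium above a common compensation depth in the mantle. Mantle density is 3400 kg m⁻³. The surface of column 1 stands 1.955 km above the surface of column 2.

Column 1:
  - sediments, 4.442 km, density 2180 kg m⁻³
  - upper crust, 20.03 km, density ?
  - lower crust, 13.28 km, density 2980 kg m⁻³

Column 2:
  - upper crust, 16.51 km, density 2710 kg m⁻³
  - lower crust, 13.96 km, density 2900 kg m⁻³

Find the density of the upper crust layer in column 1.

2700 kg m⁻³

Take the compensation level at the base of the deeper column (depth z_c below the surface of column 1) and equate Σ ρ_i t_i down to z_c; mantle fills any gap and the z_c terms cancel.
Column 1: 4.442×2180 + 20.03×ρ + 13.28×2980 + (z_c − 37.752)×3400
Column 2: 1.955×0 + 16.51×2710 + 13.96×2900 + (z_c − 1.955 − 30.47)×3400
The z_c×3400 term appears on both sides and cancels. Collect the known terms of each column as K = Σ(ρt)_known − 3400 × (depth of known layers): K_1 = 49257.96 − 3400×37.752 = −79098.84; K_2 = 85226.1 − 3400×(1.955 + 30.47) = −25018.9.
Balance: K_1 + 20.03×ρ = K_2, so ρ = (K_2 − K_1)/20.03 = 54079.9/20.03 = 2700 kg m⁻³.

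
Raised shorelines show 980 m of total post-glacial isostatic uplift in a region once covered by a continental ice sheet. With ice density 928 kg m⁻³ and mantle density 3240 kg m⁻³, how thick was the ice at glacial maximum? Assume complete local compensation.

u = t ρ_ice/ρ_m → t = u ρ_m/ρ_ice = 980 m × 3240/928 = 3420 m.

3420 m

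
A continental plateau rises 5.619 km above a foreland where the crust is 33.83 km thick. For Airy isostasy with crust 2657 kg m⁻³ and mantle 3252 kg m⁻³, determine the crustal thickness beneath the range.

64.5 km

Root depth r = h ρ_c / (ρ_m − ρ_c) = 5.619 km × 2657 / 595 = 25.09 km.
Total thickness = T + h + r = 33.83 km + 5.619 km + 25.09 km = 64.5 km.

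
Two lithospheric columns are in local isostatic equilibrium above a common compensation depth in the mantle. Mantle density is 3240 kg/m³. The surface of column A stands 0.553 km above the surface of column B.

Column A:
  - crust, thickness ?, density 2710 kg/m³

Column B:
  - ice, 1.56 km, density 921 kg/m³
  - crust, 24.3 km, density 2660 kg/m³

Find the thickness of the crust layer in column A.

Take the compensation level at the base of the deeper column (depth z_c below the surface of column A) and equate Σ ρ_i t_i down to z_c; mantle fills any gap and the z_c terms cancel.
Column A: x×2710 + (z_c − 0 − x)×3240
Column B: 0.553×0 + 1.56×921 + 24.3×2660 + (z_c − 0.553 − 25.86)×3240
The z_c×3240 term appears on both sides and cancels. Collect the known terms of each column as K = Σ(ρt)_known − 3240 × (depth of known layers): K_A = 0 − 3240×0 = 0; K_B = 66074.76 − 3240×(0.553 + 25.86) = −19503.36.
Balance: K_A − x×(3240 − 2710) = K_B, so x = (K_A − K_B)/(3240 − 2710) = 19503.4/530 = 36.8 km.

36.8 km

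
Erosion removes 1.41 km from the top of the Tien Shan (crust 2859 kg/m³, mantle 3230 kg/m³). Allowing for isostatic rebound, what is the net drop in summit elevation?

0.162 km

Rebound u = e ρ_c/ρ_m = 1.41 km × 2859/3230 = 1.248 km.
Net surface drop = e − u = 1.41 km − 1.248 km = e (ρ_m − ρ_c)/ρ_m = 0.162 km.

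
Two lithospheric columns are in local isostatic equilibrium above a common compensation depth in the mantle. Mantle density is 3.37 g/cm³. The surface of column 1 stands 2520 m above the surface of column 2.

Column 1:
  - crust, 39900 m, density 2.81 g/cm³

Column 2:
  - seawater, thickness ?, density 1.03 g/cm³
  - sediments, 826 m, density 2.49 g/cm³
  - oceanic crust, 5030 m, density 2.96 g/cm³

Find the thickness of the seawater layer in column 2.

4730 m

Take the compensation level at the base of the deeper column (depth z_c below the surface of column 1) and equate Σ ρ_i t_i down to z_c; mantle fills any gap and the z_c terms cancel.
Column 1: 39900×2.81 + (z_c − 39900)×3.37
Column 2: 2520×0 + x×1.03 + 826×2.49 + 5030×2.96 + (z_c − 2520 − 5856 − x)×3.37
The z_c×3.37 term appears on both sides and cancels. Collect the known terms of each column as K = Σ(ρt)_known − 3.37 × (depth of known layers): K_1 = 112119 − 3.37×39900 = −22344; K_2 = 16945.54 − 3.37×(2520 + 5856) = −11281.58.
Balance: K_1 = K_2 − x×(3.37 − 1.03), so x = (K_2 − K_1)/(3.37 − 1.03) = 11062.4/2.34 = 4730 m.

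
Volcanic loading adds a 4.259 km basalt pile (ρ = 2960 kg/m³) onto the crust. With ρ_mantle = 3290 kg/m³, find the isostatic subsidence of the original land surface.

3.83 km

Subaerial loading: s = t ρ_load / ρ_m.
s = 4.259 km × 2960/3290 = 3.83 km.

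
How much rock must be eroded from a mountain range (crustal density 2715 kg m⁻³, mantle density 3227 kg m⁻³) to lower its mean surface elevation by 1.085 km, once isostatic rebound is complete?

Net drop Δ = e − u = e − e ρ_c/ρ_m = e (ρ_m − ρ_c)/ρ_m.
e = Δ ρ_m/(ρ_m − ρ_c) = 1.085 km × 3227/512 = 6.84 km.

6.84 km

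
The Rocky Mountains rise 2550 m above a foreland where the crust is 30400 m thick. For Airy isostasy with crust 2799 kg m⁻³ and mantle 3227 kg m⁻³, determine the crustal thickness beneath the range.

Root depth r = h ρ_c / (ρ_m − ρ_c) = 2550 m × 2799 / 428 = 16680 m.
Total thickness = T + h + r = 30400 m + 2550 m + 16680 m = 49600 m.

49600 m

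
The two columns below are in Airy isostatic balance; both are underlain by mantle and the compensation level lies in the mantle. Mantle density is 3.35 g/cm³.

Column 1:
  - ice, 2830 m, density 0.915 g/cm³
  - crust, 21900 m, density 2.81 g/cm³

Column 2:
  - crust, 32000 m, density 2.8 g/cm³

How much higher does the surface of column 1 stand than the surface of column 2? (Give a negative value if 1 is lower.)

333 m

For any compensation level in the mantle, the mantle terms cancel and isostasy reduces to e = (Σt_1 − Σt_2) − (Σ(ρt)_1 − Σ(ρt)_2) / ρ_m.
Σt_1 = 24730 m; Σt_2 = 32000 m; Σ(ρt)_1 = 64128.45; Σ(ρt)_2 = 89600 (in m·g/cm³).
e = (24730 − 32000) − (64128.45 − 89600) / 3.35 = 333 m.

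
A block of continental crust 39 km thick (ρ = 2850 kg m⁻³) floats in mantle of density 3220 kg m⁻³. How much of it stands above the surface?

4.48 km

Floating equilibrium: submerged depth d = t ρ_obj/ρ_fluid = 39 km × 2850/3220 = 34.52 km.
Freeboard = t − d = 39 km − 34.52 km = 4.48 km.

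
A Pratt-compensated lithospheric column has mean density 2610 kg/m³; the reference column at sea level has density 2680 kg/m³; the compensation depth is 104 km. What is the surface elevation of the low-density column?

ρ_ref D = ρ (D + h) → h = D (ρ_ref − ρ)/ρ.
h = 104 km × (2680 − 2610)/2610 = 2.79 km.

2.79 km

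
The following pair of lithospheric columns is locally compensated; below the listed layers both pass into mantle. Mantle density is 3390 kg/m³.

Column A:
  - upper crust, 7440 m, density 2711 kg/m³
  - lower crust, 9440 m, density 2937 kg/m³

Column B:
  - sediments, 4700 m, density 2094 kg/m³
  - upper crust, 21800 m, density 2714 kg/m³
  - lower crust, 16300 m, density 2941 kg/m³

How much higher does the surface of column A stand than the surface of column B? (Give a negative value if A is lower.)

−5550 m

For any compensation level in the mantle, the mantle terms cancel and isostasy reduces to e = (Σt_A − Σt_B) − (Σ(ρt)_A − Σ(ρt)_B) / ρ_m.
Σt_A = 16880 m; Σt_B = 42800 m; Σ(ρt)_A = 47895120; Σ(ρt)_B = 116945300 (in m·kg/m³).
e = (16880 − 42800) − (47895120 − 116945300) / 3390 = −5550 m.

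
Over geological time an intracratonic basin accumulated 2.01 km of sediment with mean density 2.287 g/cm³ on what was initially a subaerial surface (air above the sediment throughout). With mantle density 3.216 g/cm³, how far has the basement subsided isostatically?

Subaerial load: s = t ρ_sed / ρ_m = 2.01 km × 2.287/3.216 = 1.43 km.

1.43 km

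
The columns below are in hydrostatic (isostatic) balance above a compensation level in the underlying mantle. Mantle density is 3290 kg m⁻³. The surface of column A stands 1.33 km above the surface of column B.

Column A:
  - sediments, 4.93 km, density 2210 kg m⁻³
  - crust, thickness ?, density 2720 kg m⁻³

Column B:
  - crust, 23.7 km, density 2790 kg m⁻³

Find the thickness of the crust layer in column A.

Take the compensation level at the base of the deeper column (depth z_c below the surface of column A) and equate Σ ρ_i t_i down to z_c; mantle fills any gap and the z_c terms cancel.
Column A: 4.93×2210 + x×2720 + (z_c − 4.93 − x)×3290
Column B: 1.33×0 + 23.7×2790 + (z_c − 1.33 − 23.7)×3290
The z_c×3290 term appears on both sides and cancels. Collect the known terms of each column as K = Σ(ρt)_known − 3290 × (depth of known layers): K_A = 10895.3 − 3290×4.93 = −5324.4; K_B = 66123 − 3290×(1.33 + 23.7) = −16225.7.
Balance: K_A − x×(3290 − 2720) = K_B, so x = (K_A − K_B)/(3290 − 2720) = 10901.3/570 = 19.1 km.

19.1 km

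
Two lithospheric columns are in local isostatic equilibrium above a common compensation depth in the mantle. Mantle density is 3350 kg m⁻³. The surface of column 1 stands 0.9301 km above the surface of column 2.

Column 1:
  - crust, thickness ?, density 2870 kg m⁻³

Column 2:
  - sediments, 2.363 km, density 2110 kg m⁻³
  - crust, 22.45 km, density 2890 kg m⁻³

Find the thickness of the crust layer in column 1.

Take the compensation level at the base of the deeper column (depth z_c below the surface of column 1) and equate Σ ρ_i t_i down to z_c; mantle fills any gap and the z_c terms cancel.
Column 1: x×2870 + (z_c − 0 − x)×3350
Column 2: 0.9301×0 + 2.363×2110 + 22.45×2890 + (z_c − 0.9301 − 24.813)×3350
The z_c×3350 term appears on both sides and cancels. Collect the known terms of each column as K = Σ(ρt)_known − 3350 × (depth of known layers): K_1 = 0 − 3350×0 = 0; K_2 = 69866.43 − 3350×(0.9301 + 24.813) = −16372.955.
Balance: K_1 − x×(3350 − 2870) = K_2, so x = (K_1 − K_2)/(3350 − 2870) = 16373/480 = 34.1 km.

34.1 km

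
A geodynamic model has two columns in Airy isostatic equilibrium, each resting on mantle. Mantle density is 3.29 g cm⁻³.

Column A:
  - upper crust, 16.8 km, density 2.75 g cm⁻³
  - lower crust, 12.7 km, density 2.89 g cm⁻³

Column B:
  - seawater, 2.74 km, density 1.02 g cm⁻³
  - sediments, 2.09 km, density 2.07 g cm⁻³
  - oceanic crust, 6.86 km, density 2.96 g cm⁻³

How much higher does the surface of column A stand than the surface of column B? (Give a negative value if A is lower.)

For any compensation level in the mantle, the mantle terms cancel and isostasy reduces to e = (Σt_A − Σt_B) − (Σ(ρt)_A − Σ(ρt)_B) / ρ_m.
Σt_A = 29.5 km; Σt_B = 11.69 km; Σ(ρt)_A = 82.903; Σ(ρt)_B = 27.4267 (in km·g cm⁻³).
e = (29.5 − 11.69) − (82.903 − 27.4267) / 3.29 = 0.948 km.

0.948 km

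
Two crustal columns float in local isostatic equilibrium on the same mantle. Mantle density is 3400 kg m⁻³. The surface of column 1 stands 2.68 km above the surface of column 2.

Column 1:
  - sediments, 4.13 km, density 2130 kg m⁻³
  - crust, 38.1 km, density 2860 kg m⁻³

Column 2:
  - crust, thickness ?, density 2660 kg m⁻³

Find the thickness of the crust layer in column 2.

Take the compensation level at the base of the deeper column (depth z_c below the surface of column 1) and equate Σ ρ_i t_i down to z_c; mantle fills any gap and the z_c terms cancel.
Column 1: 4.13×2130 + 38.1×2860 + (z_c − 42.23)×3400
Column 2: 2.68×0 + x×2660 + (z_c − 2.68 − 0 − x)×3400
The z_c×3400 term appears on both sides and cancels. Collect the known terms of each column as K = Σ(ρt)_known − 3400 × (depth of known layers): K_1 = 117762.9 − 3400×42.23 = −25819.1; K_2 = 0 − 3400×(2.68 + 0) = −9112.
Balance: K_1 = K_2 − x×(3400 − 2660), so x = (K_2 − K_1)/(3400 − 2660) = 16707.1/740 = 22.6 km.

22.6 km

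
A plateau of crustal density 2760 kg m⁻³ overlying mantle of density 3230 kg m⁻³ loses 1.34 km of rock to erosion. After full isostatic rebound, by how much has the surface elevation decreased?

0.195 km

Rebound u = e ρ_c/ρ_m = 1.34 km × 2760/3230 = 1.145 km.
Net surface drop = e − u = 1.34 km − 1.145 km = e (ρ_m − ρ_c)/ρ_m = 0.195 km.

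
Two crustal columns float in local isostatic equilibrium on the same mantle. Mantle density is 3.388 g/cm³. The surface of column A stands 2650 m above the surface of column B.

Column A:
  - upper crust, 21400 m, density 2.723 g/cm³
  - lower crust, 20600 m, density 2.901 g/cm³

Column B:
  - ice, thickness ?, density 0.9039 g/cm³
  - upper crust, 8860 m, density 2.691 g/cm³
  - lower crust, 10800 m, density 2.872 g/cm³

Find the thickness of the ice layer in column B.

Take the compensation level at the base of the deeper column (depth z_c below the surface of column A) and equate Σ ρ_i t_i down to z_c; mantle fills any gap and the z_c terms cancel.
Column A: 21400×2.723 + 20600×2.901 + (z_c − 42000)×3.388
Column B: 2650×0 + x×0.9039 + 8860×2.691 + 10800×2.872 + (z_c − 2650 − 19660 − x)×3.388
The z_c×3.388 term appears on both sides and cancels. Collect the known terms of each column as K = Σ(ρt)_known − 3.388 × (depth of known layers): K_A = 118032.8 − 3.388×42000 = −24263.2; K_B = 54859.86 − 3.388×(2650 + 19660) = −20726.42.
Balance: K_A = K_B − x×(3.388 − 0.9039), so x = (K_B − K_A)/(3.388 − 0.9039) = 3536.78/2.4841 = 1420 m.

1420 m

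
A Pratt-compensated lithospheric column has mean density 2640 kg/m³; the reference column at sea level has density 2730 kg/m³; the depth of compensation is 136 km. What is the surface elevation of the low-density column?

ρ_ref D = ρ (D + h) → h = D (ρ_ref − ρ)/ρ.
h = 136 km × (2730 − 2640)/2640 = 4.64 km.

4.64 km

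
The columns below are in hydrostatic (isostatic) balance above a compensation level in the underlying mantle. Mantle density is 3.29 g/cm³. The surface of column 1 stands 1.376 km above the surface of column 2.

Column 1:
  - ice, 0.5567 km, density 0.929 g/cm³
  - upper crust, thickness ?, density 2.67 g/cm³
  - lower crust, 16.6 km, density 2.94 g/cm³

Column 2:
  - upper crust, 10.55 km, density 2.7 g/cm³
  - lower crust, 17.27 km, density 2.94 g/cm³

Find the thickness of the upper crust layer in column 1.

Take the compensation level at the base of the deeper column (depth z_c below the surface of column 1) and equate Σ ρ_i t_i down to z_c; mantle fills any gap and the z_c terms cancel.
Column 1: 0.5567×0.929 + x×2.67 + 16.6×2.94 + (z_c − 17.1567 − x)×3.29
Column 2: 1.376×0 + 10.55×2.7 + 17.27×2.94 + (z_c − 1.376 − 27.82)×3.29
The z_c×3.29 term appears on both sides and cancels. Collect the known terms of each column as K = Σ(ρt)_known − 3.29 × (depth of known layers): K_1 = 49.3211743 − 3.29×17.1567 = −7.1243687; K_2 = 79.2588 − 3.29×(1.376 + 27.82) = −16.79604.
Balance: K_1 − x×(3.29 − 2.67) = K_2, so x = (K_1 − K_2)/(3.29 − 2.67) = 9.67167/0.62 = 15.6 km.

15.6 km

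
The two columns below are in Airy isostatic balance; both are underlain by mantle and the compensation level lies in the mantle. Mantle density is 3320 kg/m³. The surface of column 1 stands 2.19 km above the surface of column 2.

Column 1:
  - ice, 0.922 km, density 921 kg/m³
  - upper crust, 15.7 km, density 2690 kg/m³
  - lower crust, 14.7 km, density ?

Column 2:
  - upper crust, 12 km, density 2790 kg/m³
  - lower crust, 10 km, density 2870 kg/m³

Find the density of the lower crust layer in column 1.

Take the compensation level at the base of the deeper column (depth z_c below the surface of column 1) and equate Σ ρ_i t_i down to z_c; mantle fills any gap and the z_c terms cancel.
Column 1: 0.922×921 + 15.7×2690 + 14.7×ρ + (z_c − 31.322)×3320
Column 2: 2.19×0 + 12×2790 + 10×2870 + (z_c − 2.19 − 22)×3320
The z_c×3320 term appears on both sides and cancels. Collect the known terms of each column as K = Σ(ρt)_known − 3320 × (depth of known layers): K_1 = 43082.162 − 3320×31.322 = −60906.878; K_2 = 62180 − 3320×(2.19 + 22) = −18130.8.
Balance: K_1 + 14.7×ρ = K_2, so ρ = (K_2 − K_1)/14.7 = 42776.1/14.7 = 2910 kg/m³.

2910 kg/m³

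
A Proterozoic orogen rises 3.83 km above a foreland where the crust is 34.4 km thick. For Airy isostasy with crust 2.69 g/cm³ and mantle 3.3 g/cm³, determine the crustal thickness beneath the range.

Root depth r = h ρ_c / (ρ_m − ρ_c) = 3.83 km × 2.69 / 0.61 = 16.89 km.
Total thickness = T + h + r = 34.4 km + 3.83 km + 16.89 km = 55.1 km.

55.1 km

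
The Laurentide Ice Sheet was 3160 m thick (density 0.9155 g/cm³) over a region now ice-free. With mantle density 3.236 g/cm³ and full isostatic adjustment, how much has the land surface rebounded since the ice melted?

Removing the load lets mantle flow back in; uplift u satisfies ρ_ice t = ρ_m u.
u = t ρ_ice/ρ_m = 3160 m × 0.9155/3.236 = 894 m.

894 m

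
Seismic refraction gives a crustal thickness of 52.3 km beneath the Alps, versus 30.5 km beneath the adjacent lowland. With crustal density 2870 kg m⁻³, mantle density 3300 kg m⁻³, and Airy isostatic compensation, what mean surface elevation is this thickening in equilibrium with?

Excess crust Δ = 52.3 km − 30.5 km = 21.8 km, split between elevation h and root r with h + r = Δ.
Airy balance ρ_c h = (ρ_m − ρ_c) r gives r = h ρ_c/(ρ_m − ρ_c), so h (1 + ρ_c/(ρ_m − ρ_c)) = Δ, i.e. h = Δ (ρ_m − ρ_c)/ρ_m.
h = 21.8 km × 430/3300 = 2.84 km.

2.84 km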